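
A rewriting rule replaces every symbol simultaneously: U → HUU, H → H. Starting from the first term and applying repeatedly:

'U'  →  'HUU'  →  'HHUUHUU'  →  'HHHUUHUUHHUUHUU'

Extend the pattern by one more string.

HHHHUUHUUHHUUHUUHHHUUHUUHHUUHUU

Applying the rule to each of the 15 symbols of HHHUUHUUHHUUHUU gives the pieces H H H HUU HUU H HUU HUU H H HUU HUU H HUU HUU, which concatenate to the answer.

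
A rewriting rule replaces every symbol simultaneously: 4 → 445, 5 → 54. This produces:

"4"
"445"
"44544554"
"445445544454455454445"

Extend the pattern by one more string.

Applying the rule to each of the 21 symbols of 445445544454455454445 gives the pieces 445 445 54 445 445 54 54 445 445 445 54 445 445 54 54 445 54 445 445 445 54, which concatenate to the answer.

4454455444544554544454454455444544554544455444544544554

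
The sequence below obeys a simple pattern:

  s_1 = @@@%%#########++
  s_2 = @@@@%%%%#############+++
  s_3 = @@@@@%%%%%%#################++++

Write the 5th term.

Term n consists of n+1 @'s, followed by 2n-2 %'s, followed by 4n+1 #'s, followed by n +'s, where the shown terms are n = 2, 3, 4.
At n = 6 the blocks have lengths 7, 10, 25, 6.

@@@@@@@%%%%%%%%%%#########################++++++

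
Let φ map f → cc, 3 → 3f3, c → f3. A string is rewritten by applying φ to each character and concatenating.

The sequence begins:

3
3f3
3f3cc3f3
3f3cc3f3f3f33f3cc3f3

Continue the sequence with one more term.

φ(3f3cc3f3f3f33f3cc3f3) expands symbol-by-symbol to 3f3 cc 3f3 f3 f3 3f3 cc 3f3 cc 3f3 cc 3f3 3f3 cc 3f3 f3 f3 3f3 cc 3f3; joining the 20 pieces gives the next term.

3f3cc3f3f3f33f3cc3f3cc3f3cc3f33f3cc3f3f3f33f3cc3f3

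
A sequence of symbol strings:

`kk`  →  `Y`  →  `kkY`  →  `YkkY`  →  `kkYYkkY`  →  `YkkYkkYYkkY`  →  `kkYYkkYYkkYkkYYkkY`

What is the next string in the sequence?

YkkYkkYYkkYkkYYkkYYkkYkkYYkkY

Each term (from the third on) is the two preceding terms concatenated in order: term 3 = kk·Y = kkY.
Continuing: YkkYkkYYkkY · kkYYkkYYkkYkkYYkkY gives term 8.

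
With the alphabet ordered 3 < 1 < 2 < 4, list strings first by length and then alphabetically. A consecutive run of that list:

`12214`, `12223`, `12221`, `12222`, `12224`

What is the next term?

12243

Find the rightmost character of 12224 below 4, bump it to the next letter, and reset everything to its right to 3.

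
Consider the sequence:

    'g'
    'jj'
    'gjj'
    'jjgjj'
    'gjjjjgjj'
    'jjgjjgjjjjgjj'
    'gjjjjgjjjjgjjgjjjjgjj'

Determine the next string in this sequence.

This is a Fibonacci-style word recurrence s(k) = s(k−2)·s(k−1): e.g. g·jj = gjj.
So term 8 is jjgjjgjjjjgjj·gjjjjgjjjjgjjgjjjjgjj.

jjgjjgjjjjgjjgjjjjgjjjjgjjgjjjjgjj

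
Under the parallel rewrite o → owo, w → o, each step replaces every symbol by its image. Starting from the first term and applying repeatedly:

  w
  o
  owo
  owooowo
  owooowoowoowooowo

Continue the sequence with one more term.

owooowoowoowooowoowooowoowooowoowoowooowo

Applying the rule to each of the 17 symbols of owooowoowoowooowo gives the pieces owo o owo owo owo o owo owo o owo owo o owo owo owo o owo, which concatenate to the answer.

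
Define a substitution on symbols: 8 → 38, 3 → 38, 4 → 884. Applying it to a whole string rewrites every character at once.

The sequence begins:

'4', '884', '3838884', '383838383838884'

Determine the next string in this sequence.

φ(383838383838884) expands symbol-by-symbol to 38 38 38 38 38 38 38 38 38 38 38 38 38 38 884; joining the 15 pieces gives the next term.

3838383838383838383838383838884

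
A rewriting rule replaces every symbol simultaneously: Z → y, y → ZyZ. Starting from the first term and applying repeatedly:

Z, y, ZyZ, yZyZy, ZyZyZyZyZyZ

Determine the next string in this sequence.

Expanding ZyZyZyZyZyZ: Z→y, y→ZyZ, Z→y, y→ZyZ, Z→y, y→ZyZ, Z→y, y→ZyZ, Z→y, y→ZyZ, Z→y. Concatenated: y ZyZ y ZyZ y ZyZ y ZyZ y ZyZ y.

yZyZyZyZyZyZyZyZyZyZy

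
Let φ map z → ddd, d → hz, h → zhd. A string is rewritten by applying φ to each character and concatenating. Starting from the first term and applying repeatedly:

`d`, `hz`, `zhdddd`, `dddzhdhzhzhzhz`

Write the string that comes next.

φ(dddzhdhzhzhzhz) expands symbol-by-symbol to hz hz hz ddd zhd hz zhd ddd zhd ddd zhd ddd zhd ddd; joining the 14 pieces gives the next term.

hzhzhzdddzhdhzzhddddzhddddzhddddzhdddd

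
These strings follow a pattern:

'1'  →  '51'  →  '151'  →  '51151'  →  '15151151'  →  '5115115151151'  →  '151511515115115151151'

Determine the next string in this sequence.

5115115151151151511515115115151151

Each term (from the third on) is the two preceding terms concatenated in order: term 3 = 1·51 = 151.
So term 8 is 5115115151151·151511515115115151151.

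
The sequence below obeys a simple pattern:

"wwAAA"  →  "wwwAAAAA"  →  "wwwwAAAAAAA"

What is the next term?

Reading off run lengths: w runs 2, 3, 4; A runs 3, 5, 7 — each is linear in n, where the shown terms are n = 2, 3, 4.
At n = 5 the blocks have lengths 5, 9.

wwwwwAAAAAAAAA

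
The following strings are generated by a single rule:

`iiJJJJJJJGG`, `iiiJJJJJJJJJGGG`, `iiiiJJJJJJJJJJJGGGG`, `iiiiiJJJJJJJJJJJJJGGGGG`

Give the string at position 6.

iiiiiiiJJJJJJJJJJJJJJJJJGGGGGGG

Each string has the form i^{n-1} J^{2n+1} G^{n-1}, where the shown terms are n = 3, 4, 5, 6.
At n = 8 the blocks have lengths 7, 17, 7.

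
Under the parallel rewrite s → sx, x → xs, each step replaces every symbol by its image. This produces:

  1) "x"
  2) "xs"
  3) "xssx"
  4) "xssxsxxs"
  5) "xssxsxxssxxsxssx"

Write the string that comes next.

Replace each of the 16 characters of xssxsxxssxxsxssx in place — xs sx sx xs sx xs xs sx sx xs xs sx xs sx sx xs — and concatenate.

xssxsxxssxxsxssxsxxsxssxxssxsxxs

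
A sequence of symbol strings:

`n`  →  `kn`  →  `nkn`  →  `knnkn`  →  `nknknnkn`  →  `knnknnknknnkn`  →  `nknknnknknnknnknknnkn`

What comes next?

knnknnknknnknnknknnknknnknnknknnkn

Each term (from the third on) is the two preceding terms concatenated in order: term 3 = n·kn = nkn.
Continuing: knnknnknknnkn · nknknnknknnknnknknnkn gives term 8.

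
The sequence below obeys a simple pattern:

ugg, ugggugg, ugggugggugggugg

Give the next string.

Each string is two copies of the previous one joined by 'g'.
So the next term is two copies of ugggugggugggugg with 'g' between the halves.

ugggugggugggugggugggugggugggugg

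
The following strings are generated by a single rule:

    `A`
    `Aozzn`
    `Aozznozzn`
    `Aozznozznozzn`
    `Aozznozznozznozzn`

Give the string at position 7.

Every step adds ozzn to the end: s(k+1) = s(k)·ozzn.
From Aozznozznozznozzn, 2 further steps: Aozznozznozznozzn → Aozznozznozznozznozzn → (answer).

Aozznozznozznozznozznozzn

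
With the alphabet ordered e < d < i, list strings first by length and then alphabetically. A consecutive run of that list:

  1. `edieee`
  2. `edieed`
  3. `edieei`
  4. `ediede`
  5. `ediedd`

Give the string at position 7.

edieie

Continuing the enumeration 2 steps past ediedd: ediedd → ediedi → (answer).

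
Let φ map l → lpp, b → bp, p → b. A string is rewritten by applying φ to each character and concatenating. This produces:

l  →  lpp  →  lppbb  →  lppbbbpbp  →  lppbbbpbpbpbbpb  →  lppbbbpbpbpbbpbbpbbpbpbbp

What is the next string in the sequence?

Rewriting the 25 symbols of lppbbbpbpbpbbpbbpbbpbpbbp one by one yields lpp b b bp bp bp b bp b bp b bp bp b bp bp b bp bp b bp b bp bp b; concatenated:

lppbbbpbpbpbbpbbpbbpbpbbpbpbbpbpbbpbbpbpb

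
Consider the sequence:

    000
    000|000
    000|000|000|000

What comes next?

s(k+1) = s(k)·|·s(k) — each term doubles the last with '|' between the halves.
One more doubling of 000|000|000|000 gives the answer.

000|000|000|000|000|000|000|000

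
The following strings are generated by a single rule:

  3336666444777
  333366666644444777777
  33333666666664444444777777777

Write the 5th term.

333333366666666666644444444444777777777777777

The n-th term is n+2 3's then 2n+2 6's then 2n+1 4's then 3n 7's (n = 1, 2, …).
For term 5, n = 5, so the run lengths are 7, 12, 11, 15.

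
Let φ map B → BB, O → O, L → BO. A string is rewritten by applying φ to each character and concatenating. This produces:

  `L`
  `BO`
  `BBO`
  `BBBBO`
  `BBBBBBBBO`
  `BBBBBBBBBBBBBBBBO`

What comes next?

BBBBBBBBBBBBBBBBBBBBBBBBBBBBBBBBO

Replace each of the 17 characters of BBBBBBBBBBBBBBBBO in place — BB BB BB BB BB BB BB BB BB BB BB BB BB BB BB BB O — and concatenate.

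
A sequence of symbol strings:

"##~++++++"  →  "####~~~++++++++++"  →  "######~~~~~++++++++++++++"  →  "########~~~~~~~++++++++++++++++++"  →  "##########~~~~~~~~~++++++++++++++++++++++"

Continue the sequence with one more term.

############~~~~~~~~~~~++++++++++++++++++++++++++

Reading off run lengths: # runs 2, 4, 6, 8, 10; ~ runs 1, 3, 5, 7, 9; + runs 6, 10, 14, 18, 22 — each is linear in n (n = 1, 2, …).
Setting n = 6 gives 12, 11, 26 characters in each block.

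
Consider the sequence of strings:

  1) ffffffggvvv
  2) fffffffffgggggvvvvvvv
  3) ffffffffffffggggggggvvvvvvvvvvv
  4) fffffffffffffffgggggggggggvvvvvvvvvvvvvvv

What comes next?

Reading off run lengths: f runs 6, 9, 12, 15; g runs 2, 5, 8, 11; v runs 3, 7, 11, 15 — each is linear in n (n = 1, 2, …).
For the next term, n = 5, so the run lengths are 18, 14, 19.

ffffffffffffffffffggggggggggggggvvvvvvvvvvvvvvvvvvv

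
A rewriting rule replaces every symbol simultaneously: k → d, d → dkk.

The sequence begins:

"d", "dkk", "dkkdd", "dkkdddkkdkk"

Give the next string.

Expanding dkkdddkkdkk: d→dkk, k→d, k→d, d→dkk, d→dkk, d→dkk, k→d, k→d, d→dkk, k→d, k→d. Concatenated: dkk d d dkk dkk dkk d d dkk d d.

dkkdddkkdkkdkkdddkkdd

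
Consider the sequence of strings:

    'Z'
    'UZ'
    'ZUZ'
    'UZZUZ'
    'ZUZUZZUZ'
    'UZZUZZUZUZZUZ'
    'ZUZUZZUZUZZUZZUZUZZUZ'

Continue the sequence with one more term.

UZZUZZUZUZZUZZUZUZZUZUZZUZZUZUZZUZ

From term 3 onward, concatenate the second-to-last term with the last: Z·UZ = ZUZ, UZ·ZUZ = UZZUZ, …
Continuing: UZZUZZUZUZZUZ · ZUZUZZUZUZZUZZUZUZZUZ gives term 8.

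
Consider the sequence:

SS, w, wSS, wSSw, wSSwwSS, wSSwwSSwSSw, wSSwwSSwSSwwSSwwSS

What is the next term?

wSSwwSSwSSwwSSwwSSwSSwwSSwSSw

From term 3 onward, concatenate the last term with the second-to-last: w·SS = wSS, wSS·w = wSSw, …
Continuing: wSSwwSSwSSwwSSwwSS · wSSwwSSwSSw gives term 8.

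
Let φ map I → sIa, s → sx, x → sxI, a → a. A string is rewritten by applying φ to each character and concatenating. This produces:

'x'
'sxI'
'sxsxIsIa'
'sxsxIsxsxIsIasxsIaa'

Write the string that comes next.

Applying the rule to each of the 19 symbols of sxsxIsxsxIsIasxsIaa gives the pieces sx sxI sx sxI sIa sx sxI sx sxI sIa sx sIa a sx sxI sx sIa a a, which concatenate to the answer.

sxsxIsxsxIsIasxsxIsxsxIsIasxsIaasxsxIsxsIaaa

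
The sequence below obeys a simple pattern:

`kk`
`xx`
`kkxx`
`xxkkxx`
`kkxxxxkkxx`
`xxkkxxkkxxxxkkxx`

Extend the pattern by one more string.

kkxxxxkkxxxxkkxxkkxxxxkkxx

This is a Fibonacci-style word recurrence s(k) = s(k−2)·s(k−1): e.g. kk·xx = kkxx.
So term 7 is kkxxxxkkxx·xxkkxxkkxxxxkkxx.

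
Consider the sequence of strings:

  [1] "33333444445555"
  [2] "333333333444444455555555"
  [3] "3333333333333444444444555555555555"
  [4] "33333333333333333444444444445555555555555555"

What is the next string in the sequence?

333333333333333333333444444444444455555555555555555555

Each string has the form 3^{4n+1} 4^{2n+3} 5^{4n} (n = 1, 2, …).
For the next term, n = 5, so the run lengths are 21, 13, 20.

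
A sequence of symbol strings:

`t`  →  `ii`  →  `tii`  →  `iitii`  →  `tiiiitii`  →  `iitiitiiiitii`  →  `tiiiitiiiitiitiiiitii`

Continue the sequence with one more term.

Each term (from the third on) is the two preceding terms concatenated in order: term 3 = t·ii = tii.
Continuing: iitiitiiiitii · tiiiitiiiitiitiiiitii gives term 8.

iitiitiiiitiitiiiitiiiitiitiiiitii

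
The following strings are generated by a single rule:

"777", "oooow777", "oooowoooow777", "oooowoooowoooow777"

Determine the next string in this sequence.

Every step adds oooow at the front: s(k+1) = oooow·s(k).
Applying this once more to oooowoooowoooow777:

oooowoooowoooowoooow777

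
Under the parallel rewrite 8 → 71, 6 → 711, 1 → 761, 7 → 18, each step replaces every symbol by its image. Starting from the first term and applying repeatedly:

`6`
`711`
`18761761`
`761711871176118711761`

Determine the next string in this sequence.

1871176118761761711876176118711761761711876176118711761

Replace each of the 21 characters of 761711871176118711761 in place — 18 711 761 18 761 761 71 18 761 761 18 711 761 761 71 18 761 761 18 711 761 — and concatenate.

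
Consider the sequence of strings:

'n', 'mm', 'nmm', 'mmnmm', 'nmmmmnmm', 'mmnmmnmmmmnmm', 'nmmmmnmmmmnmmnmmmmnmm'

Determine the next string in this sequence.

mmnmmnmmmmnmmnmmmmnmmmmnmmnmmmmnmm

From term 3 onward, concatenate the second-to-last term with the last: n·mm = nmm, mm·nmm = mmnmm, …
So term 8 is mmnmmnmmmmnmm·nmmmmnmmmmnmmnmmmmnmm.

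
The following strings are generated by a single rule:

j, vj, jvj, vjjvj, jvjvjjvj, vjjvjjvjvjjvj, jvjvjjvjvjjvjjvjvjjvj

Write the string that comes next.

From term 3 onward, concatenate the second-to-last term with the last: j·vj = jvj, vj·jvj = vjjvj, …
Continuing: vjjvjjvjvjjvj · jvjvjjvjvjjvjjvjvjjvj gives term 8.

vjjvjjvjvjjvjjvjvjjvjvjjvjjvjvjjvj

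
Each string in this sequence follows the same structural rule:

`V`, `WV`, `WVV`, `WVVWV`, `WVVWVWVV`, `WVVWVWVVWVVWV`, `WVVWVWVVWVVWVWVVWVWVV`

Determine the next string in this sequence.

WVVWVWVVWVVWVWVVWVWVVWVVWVWVVWVVWV

This is a Fibonacci-style word recurrence s(k) = s(k−1)·s(k−2): e.g. WV·V = WVV.
The next term joins WVVWVWVVWVVWVWVVWVWVV and WVVWVWVVWVVWV.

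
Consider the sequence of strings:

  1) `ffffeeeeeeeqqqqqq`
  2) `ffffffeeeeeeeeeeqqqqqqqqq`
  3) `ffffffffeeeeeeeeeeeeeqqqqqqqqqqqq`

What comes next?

Term n consists of 2n f's, followed by 3n+1 e's, followed by 3n q's, where the shown terms are n = 2, 3, 4.
For the next term, n = 5, so the run lengths are 10, 16, 15.

ffffffffffeeeeeeeeeeeeeeeeqqqqqqqqqqqqqqq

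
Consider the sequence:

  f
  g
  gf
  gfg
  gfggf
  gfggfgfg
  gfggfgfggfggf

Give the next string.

gfggfgfggfggfgfggfgfg

Each term (from the third on) is the previous term followed by the one before it: term 3 = g·f = gf.
The next term joins gfggfgfggfggf and gfggfgfg.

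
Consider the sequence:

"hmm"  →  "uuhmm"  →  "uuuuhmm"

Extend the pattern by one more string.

Each term is the previous one with uu prepended.
So the next term is uu·uuuuhmm.

uuuuuuhmm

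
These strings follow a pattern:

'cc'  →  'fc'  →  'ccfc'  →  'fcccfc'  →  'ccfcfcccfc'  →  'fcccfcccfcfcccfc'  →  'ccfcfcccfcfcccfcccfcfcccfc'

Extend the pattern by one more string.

Each term (from the third on) is the two preceding terms concatenated in order: term 3 = cc·fc = ccfc.
The next term joins fcccfcccfcfcccfc and ccfcfcccfcfcccfcccfcfcccfc.

fcccfcccfcfcccfcccfcfcccfcfcccfcccfcfcccfc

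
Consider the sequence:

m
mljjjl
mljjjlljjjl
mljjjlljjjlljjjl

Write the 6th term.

Each term is the previous one with ljjjl appended.
From mljjjlljjjlljjjl, 2 further steps: mljjjlljjjlljjjl → mljjjlljjjlljjjlljjjl → (answer).

mljjjlljjjlljjjlljjjlljjjl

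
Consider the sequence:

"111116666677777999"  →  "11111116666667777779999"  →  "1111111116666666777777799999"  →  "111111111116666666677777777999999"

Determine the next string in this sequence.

11111111111116666666667777777779999999

Each string has the form 1^{2n+1} 6^{n+3} 7^{n+3} 9^{n+1}, where the shown terms are n = 2, 3, 4, 5.
Setting n = 6 gives 13, 9, 9, 7 characters in each block.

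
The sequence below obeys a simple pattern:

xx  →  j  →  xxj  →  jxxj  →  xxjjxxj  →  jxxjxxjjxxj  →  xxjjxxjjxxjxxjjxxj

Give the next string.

This is a Fibonacci-style word recurrence s(k) = s(k−2)·s(k−1): e.g. xx·j = xxj.
The next term joins jxxjxxjjxxj and xxjjxxjjxxjxxjjxxj.

jxxjxxjjxxjxxjjxxjjxxjxxjjxxj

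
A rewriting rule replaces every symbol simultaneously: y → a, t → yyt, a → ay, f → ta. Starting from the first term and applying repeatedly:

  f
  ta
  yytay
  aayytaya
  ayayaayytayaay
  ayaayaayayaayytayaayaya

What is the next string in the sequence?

Replace each of the 23 characters of ayaayaayayaayytayaayaya in place — ay a ay ay a ay ay a ay a ay ay a a yyt ay a ay ay a ay a ay — and concatenate.

ayaayayaayayaayaayayaayytayaayayaayaay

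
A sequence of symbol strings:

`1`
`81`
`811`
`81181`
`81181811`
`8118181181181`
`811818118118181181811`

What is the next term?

From term 3 onward, concatenate the last term with the second-to-last: 81·1 = 811, 811·81 = 81181, …
So term 8 is 811818118118181181811·8118181181181.

8118181181181811818118118181181181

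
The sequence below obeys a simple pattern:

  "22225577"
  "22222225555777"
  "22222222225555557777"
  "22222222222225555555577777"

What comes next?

22222222222222225555555555777777

Reading off run lengths: 2 runs 4, 7, 10, 13; 5 runs 2, 4, 6, 8; 7 runs 2, 3, 4, 5 — each is linear in n (n = 1, 2, …).
For the next term, n = 5, so the run lengths are 16, 10, 6.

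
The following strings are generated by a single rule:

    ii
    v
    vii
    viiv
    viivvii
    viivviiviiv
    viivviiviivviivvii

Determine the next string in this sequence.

This is a Fibonacci-style word recurrence s(k) = s(k−1)·s(k−2): e.g. v·ii = vii.
So term 8 is viivviiviivviivvii·viivviiviiv.

viivviiviivviivviiviivviiviiv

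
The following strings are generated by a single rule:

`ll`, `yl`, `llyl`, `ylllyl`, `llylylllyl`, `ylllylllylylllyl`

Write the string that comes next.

From term 3 onward, concatenate the second-to-last term with the last: ll·yl = llyl, yl·llyl = ylllyl, …
So term 7 is llylylllyl·ylllylllylylllyl.

llylylllylylllylllylylllyl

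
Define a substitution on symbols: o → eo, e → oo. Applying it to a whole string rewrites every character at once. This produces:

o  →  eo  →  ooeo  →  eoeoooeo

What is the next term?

Apply φ to eoeoooeo symbol by symbol: e→oo, o→eo, e→oo, o→eo, o→eo, o→eo, e→oo, o→eo; joined: oo eo oo eo eo eo oo eo.

ooeoooeoeoeoooeo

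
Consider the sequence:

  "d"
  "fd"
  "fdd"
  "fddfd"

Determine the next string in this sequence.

fddfdfdd

Each term (from the third on) is the previous term followed by the one before it: term 3 = fd·d = fdd.
Continuing: fddfd · fdd gives term 5.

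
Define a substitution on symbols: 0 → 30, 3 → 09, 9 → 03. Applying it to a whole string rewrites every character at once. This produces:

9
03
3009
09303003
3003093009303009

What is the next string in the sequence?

Replace each of the 16 characters of 3003093009303009 in place — 09 30 30 09 30 03 09 30 30 03 09 30 09 30 30 03 — and concatenate.

09303009300309303003093009303003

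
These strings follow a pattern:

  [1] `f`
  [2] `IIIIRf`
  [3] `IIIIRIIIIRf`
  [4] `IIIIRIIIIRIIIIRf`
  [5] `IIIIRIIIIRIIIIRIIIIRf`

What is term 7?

Every step adds IIIIR at the front: s(k+1) = IIIIR·s(k).
From IIIIRIIIIRIIIIRIIIIRf, 2 further steps: IIIIRIIIIRIIIIRIIIIRf → IIIIRIIIIRIIIIRIIIIRIIIIRf → (answer).

IIIIRIIIIRIIIIRIIIIRIIIIRIIIIRf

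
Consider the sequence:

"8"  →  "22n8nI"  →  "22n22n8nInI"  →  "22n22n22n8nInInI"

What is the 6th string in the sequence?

Each term wraps the previous one in 22n on the left and nI on the right.
From 22n22n22n8nInInI, 2 further steps: 22n22n22n8nInInI → 22n22n22n22n8nInInInI → (answer).

22n22n22n22n22n8nInInInInI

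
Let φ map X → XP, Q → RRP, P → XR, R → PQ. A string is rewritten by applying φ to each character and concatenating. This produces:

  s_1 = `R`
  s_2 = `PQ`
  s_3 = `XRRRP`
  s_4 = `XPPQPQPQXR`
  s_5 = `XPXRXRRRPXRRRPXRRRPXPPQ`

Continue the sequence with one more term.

XPXRXPPQXPPQPQPQXRXPPQPQPQXRXPPQPQPQXRXPXRXRRRP

Replace each of the 23 characters of XPXRXRRRPXRRRPXRRRPXPPQ in place — XP XR XP PQ XP PQ PQ PQ XR XP PQ PQ PQ XR XP PQ PQ PQ XR XP XR XR RRP — and concatenate.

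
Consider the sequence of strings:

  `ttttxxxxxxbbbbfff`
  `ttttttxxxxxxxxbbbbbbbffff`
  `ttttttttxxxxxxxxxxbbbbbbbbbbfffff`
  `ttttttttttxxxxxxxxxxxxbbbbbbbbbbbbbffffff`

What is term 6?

Term n consists of 2n t's, followed by 2n+2 x's, followed by 3n-2 b's, followed by n+1 f's, where the shown terms are n = 2, 3, 4, 5.
At n = 7 the blocks have lengths 14, 16, 19, 8.

ttttttttttttttxxxxxxxxxxxxxxxxbbbbbbbbbbbbbbbbbbbffffffff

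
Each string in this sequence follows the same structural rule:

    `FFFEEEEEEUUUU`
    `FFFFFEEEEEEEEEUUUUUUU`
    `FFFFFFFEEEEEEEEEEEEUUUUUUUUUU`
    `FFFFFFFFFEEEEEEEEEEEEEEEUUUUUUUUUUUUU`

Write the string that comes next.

FFFFFFFFFFFEEEEEEEEEEEEEEEEEEUUUUUUUUUUUUUUUU

Reading off run lengths: F runs 3, 5, 7, 9; E runs 6, 9, 12, 15; U runs 4, 7, 10, 13 — each is linear in n, where the shown terms are n = 2, 3, 4, 5.
Setting n = 6 gives 11, 18, 16 characters in each block.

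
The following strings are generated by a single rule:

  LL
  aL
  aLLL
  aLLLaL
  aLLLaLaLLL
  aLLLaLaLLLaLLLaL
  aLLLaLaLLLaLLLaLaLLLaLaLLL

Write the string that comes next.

aLLLaLaLLLaLLLaLaLLLaLaLLLaLLLaLaLLLaLLLaL

Each term (from the third on) is the previous term followed by the one before it: term 3 = aL·LL = aLLL.
The next term joins aLLLaLaLLLaLLLaLaLLLaLaLLL and aLLLaLaLLLaLLLaL.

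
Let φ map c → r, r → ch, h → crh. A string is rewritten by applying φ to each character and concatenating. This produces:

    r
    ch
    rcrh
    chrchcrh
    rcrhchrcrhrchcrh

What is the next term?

φ(rcrhchrcrhrchcrh) expands symbol-by-symbol to ch r ch crh r crh ch r ch crh ch r crh r ch crh; joining the 16 pieces gives the next term.

chrchcrhrcrhchrchcrhchrcrhrchcrh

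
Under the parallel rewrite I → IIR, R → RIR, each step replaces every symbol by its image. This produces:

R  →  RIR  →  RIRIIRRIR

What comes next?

Apply φ to RIRIIRRIR symbol by symbol: R→RIR, I→IIR, R→RIR, I→IIR, I→IIR, R→RIR, R→RIR, I→IIR, R→RIR; joined: RIR IIR RIR IIR IIR RIR RIR IIR RIR.

RIRIIRRIRIIRIIRRIRRIRIIRRIR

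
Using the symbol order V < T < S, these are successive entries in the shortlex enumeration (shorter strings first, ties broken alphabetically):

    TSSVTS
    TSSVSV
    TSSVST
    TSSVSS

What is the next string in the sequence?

TSSTVV

Treat TSSVSS as a base-3 numeral over the given alphabet and add one, carrying through any trailing S's.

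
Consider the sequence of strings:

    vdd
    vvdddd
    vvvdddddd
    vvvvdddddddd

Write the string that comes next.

Each string has the form v^{n} d^{2n} (n = 1, 2, …).
For the next term, n = 5, so the run lengths are 5, 10.

vvvvvdddddddddd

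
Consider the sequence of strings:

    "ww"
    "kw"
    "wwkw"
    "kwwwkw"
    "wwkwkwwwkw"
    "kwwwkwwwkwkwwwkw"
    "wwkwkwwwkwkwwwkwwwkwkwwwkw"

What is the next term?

From term 3 onward, concatenate the second-to-last term with the last: ww·kw = wwkw, kw·wwkw = kwwwkw, …
The next term joins kwwwkwwwkwkwwwkw and wwkwkwwwkwkwwwkwwwkwkwwwkw.

kwwwkwwwkwkwwwkwwwkwkwwwkwkwwwkwwwkwkwwwkw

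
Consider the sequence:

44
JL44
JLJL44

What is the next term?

Each term is the previous one with JL prepended.
Applying this once more to JLJL44:

JLJLJL44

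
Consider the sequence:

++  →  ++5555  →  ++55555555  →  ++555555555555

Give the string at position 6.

++55555555555555555555

The strings grow by a fixed suffix 5555 each time.
From ++555555555555, 2 further steps: ++555555555555 → ++5555555555555555 → (answer).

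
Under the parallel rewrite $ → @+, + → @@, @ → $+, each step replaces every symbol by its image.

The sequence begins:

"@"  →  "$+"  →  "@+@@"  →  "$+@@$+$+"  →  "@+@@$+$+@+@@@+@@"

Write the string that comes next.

$+@@$+$+@+@@@+@@$+@@$+$+$+@@$+$+

Replace each of the 16 characters of @+@@$+$+@+@@@+@@ in place — $+ @@ $+ $+ @+ @@ @+ @@ $+ @@ $+ $+ $+ @@ $+ $+ — and concatenate.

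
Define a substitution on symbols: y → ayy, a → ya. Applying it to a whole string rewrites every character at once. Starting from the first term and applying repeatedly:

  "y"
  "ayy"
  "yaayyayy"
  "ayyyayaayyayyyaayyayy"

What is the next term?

φ(ayyyayaayyayyyaayyayy) expands symbol-by-symbol to ya ayy ayy ayy ya ayy ya ya ayy ayy ya ayy ayy ayy ya ya ayy ayy ya ayy ayy; joining the 21 pieces gives the next term.

yaayyayyayyyaayyyayaayyayyyaayyayyayyyayaayyayyyaayyayy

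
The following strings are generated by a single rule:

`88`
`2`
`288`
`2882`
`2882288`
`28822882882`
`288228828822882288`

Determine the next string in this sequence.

From term 3 onward, concatenate the last term with the second-to-last: 2·88 = 288, 288·2 = 2882, …
Continuing: 288228828822882288 · 28822882882 gives term 8.

28822882882288228828822882882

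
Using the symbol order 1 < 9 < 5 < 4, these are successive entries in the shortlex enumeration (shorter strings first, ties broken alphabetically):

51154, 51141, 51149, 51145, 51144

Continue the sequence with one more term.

51911

The successor of 51144 increments the rightmost position that isn't already 4 and resets every position after it to 1.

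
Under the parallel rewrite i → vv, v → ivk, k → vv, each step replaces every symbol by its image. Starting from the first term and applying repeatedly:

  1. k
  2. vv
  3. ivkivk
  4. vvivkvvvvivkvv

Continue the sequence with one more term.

ivkivkvvivkvvivkivkivkivkvvivkvvivkivk

Applying the rule to each of the 14 symbols of vvivkvvvvivkvv gives the pieces ivk ivk vv ivk vv ivk ivk ivk ivk vv ivk vv ivk ivk, which concatenate to the answer.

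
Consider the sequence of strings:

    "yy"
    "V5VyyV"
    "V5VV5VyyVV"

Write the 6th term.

V5VV5VV5VV5VV5VyyVVVVV

Each term wraps the previous one in V5V on the left and V on the right.
From V5VV5VyyVV, 3 further steps: V5VV5VyyVV → V5VV5VV5VyyVVV → V5VV5VV5VV5VyyVVVV → (answer).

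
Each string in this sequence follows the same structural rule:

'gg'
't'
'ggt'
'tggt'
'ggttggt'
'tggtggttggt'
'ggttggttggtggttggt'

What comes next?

tggtggttggtggttggttggtggttggt

Each term (from the third on) is the two preceding terms concatenated in order: term 3 = gg·t = ggt.
The next term joins tggtggttggt and ggttggttggtggttggt.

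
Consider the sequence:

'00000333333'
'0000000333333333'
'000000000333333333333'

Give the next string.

00000000000333333333333333

Term n consists of 2n+1 0's, followed by 3n 3's, where the shown terms are n = 2, 3, 4.
For the next term, n = 5, so the run lengths are 11, 15.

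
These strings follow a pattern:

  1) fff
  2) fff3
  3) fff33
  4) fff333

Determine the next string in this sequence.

The strings grow by a fixed suffix 3 each time.
So the next term is fff333·3.

fff3333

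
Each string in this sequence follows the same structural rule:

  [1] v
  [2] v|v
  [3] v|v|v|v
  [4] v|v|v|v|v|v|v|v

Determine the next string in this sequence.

s(k+1) = s(k)·|·s(k) — each term doubles the last with '|' between the halves.
One more doubling of v|v|v|v|v|v|v|v gives the answer.

v|v|v|v|v|v|v|v|v|v|v|v|v|v|v|v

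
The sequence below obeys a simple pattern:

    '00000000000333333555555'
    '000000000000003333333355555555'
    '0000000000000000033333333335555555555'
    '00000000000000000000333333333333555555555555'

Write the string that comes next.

Term n consists of 3n+2 0's, followed by 2n 3's, followed by 2n 5's, where the shown terms are n = 3, 4, 5, 6.
At n = 7 the blocks have lengths 23, 14, 14.

000000000000000000000003333333333333355555555555555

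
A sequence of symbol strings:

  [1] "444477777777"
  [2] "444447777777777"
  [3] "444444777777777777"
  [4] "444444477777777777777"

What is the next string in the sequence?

444444447777777777777777

Reading off run lengths: 4 runs 4, 5, 6, 7; 7 runs 8, 10, 12, 14 — each is linear in n, where the shown terms are n = 3, 4, 5, 6.
At n = 7 the blocks have lengths 8, 16.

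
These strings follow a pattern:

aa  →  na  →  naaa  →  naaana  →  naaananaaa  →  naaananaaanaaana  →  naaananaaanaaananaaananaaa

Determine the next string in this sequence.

naaananaaanaaananaaananaaanaaananaaanaaana

This is a Fibonacci-style word recurrence s(k) = s(k−1)·s(k−2): e.g. na·aa = naaa.
So term 8 is naaananaaanaaananaaananaaa·naaananaaanaaana.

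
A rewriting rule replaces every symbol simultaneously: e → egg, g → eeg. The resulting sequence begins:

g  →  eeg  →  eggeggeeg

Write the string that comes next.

Apply φ to eggeggeeg symbol by symbol: e→egg, g→eeg, g→eeg, e→egg, g→eeg, g→eeg, e→egg, e→egg, g→eeg; joined: egg eeg eeg egg eeg eeg egg egg eeg.

eggeegeegeggeegeegeggeggeeg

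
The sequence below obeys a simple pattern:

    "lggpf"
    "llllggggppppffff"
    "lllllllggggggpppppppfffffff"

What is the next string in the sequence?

llllllllllggggggggppppppppppffffffffff

The n-th term is 3n-2 l's then 2n g's then 3n-2 p's then 3n-2 f's (n = 1, 2, …).
For the next term, n = 4, so the run lengths are 10, 8, 10, 10.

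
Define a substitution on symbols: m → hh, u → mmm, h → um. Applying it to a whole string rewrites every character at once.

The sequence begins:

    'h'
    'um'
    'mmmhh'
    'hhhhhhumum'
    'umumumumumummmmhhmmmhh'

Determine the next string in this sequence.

mmmhhmmmhhmmmhhmmmhhmmmhhmmmhhhhhhhhumumhhhhhhumum

φ(umumumumumummmmhhmmmhh) expands symbol-by-symbol to mmm hh mmm hh mmm hh mmm hh mmm hh mmm hh hh hh hh um um hh hh hh um um; joining the 22 pieces gives the next term.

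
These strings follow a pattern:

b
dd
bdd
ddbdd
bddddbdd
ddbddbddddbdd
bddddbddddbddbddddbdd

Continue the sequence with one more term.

ddbddbddddbddbddddbddddbddbddddbdd

Each term (from the third on) is the two preceding terms concatenated in order: term 3 = b·dd = bdd.
So term 8 is ddbddbddddbdd·bddddbddddbddbddddbdd.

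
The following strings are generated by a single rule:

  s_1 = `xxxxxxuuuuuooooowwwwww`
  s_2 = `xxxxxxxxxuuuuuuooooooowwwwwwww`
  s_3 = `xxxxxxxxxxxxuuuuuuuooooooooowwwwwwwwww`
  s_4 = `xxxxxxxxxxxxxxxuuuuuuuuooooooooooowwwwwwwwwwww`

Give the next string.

The n-th term is 3n x's then n+3 u's then 2n+1 o's then 2n+2 w's, where the shown terms are n = 2, 3, 4, 5.
For the next term, n = 6, so the run lengths are 18, 9, 13, 14.

xxxxxxxxxxxxxxxxxxuuuuuuuuuooooooooooooowwwwwwwwwwwwww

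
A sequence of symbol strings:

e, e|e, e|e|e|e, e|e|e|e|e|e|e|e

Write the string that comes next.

e|e|e|e|e|e|e|e|e|e|e|e|e|e|e|e

s(k+1) = s(k)·|·s(k) — each term doubles the last with '|' between the halves.
One more doubling of e|e|e|e|e|e|e|e gives the answer.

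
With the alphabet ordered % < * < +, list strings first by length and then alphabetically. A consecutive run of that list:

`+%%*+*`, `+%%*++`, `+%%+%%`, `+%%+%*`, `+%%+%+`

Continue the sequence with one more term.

The successor of +%%+%+ increments the rightmost position that isn't already + and resets every position after it to %.

+%%+*%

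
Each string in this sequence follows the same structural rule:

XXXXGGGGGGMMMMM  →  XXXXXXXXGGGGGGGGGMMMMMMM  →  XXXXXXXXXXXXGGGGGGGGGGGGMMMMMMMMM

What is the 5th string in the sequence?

XXXXXXXXXXXXXXXXXXXXGGGGGGGGGGGGGGGGGGMMMMMMMMMMMMM

The n-th term is 4n X's then 3n+3 G's then 2n+3 M's (n = 1, 2, …).
Setting n = 5 gives 20, 18, 13 characters in each block.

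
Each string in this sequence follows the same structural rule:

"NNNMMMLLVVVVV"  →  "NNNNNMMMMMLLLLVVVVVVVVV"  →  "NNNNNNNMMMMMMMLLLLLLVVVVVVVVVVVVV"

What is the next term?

NNNNNNNNNMMMMMMMMMLLLLLLLLVVVVVVVVVVVVVVVVV

The n-th term is 2n+1 N's then 2n+1 M's then 2n L's then 4n+1 V's (n = 1, 2, …).
Setting n = 4 gives 9, 9, 8, 17 characters in each block.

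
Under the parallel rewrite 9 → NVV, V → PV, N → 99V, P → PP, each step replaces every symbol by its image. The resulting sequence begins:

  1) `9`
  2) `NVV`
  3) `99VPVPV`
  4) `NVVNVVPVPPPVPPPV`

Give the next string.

φ(NVVNVVPVPPPVPPPV) expands symbol-by-symbol to 99V PV PV 99V PV PV PP PV PP PP PP PV PP PP PP PV; joining the 16 pieces gives the next term.

99VPVPV99VPVPVPPPVPPPPPPPVPPPPPPPV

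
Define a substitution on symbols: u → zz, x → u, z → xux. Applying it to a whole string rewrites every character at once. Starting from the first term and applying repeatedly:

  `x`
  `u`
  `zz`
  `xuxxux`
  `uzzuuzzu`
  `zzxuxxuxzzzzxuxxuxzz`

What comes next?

Applying the rule to each of the 20 symbols of zzxuxxuxzzzzxuxxuxzz gives the pieces xux xux u zz u u zz u xux xux xux xux u zz u u zz u xux xux, which concatenate to the answer.

xuxxuxuzzuuzzuxuxxuxxuxxuxuzzuuzzuxuxxux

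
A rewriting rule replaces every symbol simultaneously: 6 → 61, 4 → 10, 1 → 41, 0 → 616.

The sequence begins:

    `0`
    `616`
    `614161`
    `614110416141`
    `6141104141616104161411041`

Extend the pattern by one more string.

61411041416161041104161416141616104161411041416161041

φ(6141104141616104161411041) expands symbol-by-symbol to 61 41 10 41 41 616 10 41 10 41 61 41 61 41 616 10 41 61 41 10 41 41 616 10 41; joining the 25 pieces gives the next term.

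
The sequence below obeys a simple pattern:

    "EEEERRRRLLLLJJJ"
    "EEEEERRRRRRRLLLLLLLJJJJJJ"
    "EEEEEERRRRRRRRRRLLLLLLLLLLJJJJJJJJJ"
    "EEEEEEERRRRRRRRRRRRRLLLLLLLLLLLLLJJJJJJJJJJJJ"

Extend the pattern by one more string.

EEEEEEEERRRRRRRRRRRRRRRRLLLLLLLLLLLLLLLLJJJJJJJJJJJJJJJ

Term n consists of n+3 E's, followed by 3n+1 R's, followed by 3n+1 L's, followed by 3n J's (n = 1, 2, …).
For the next term, n = 5, so the run lengths are 8, 16, 16, 15.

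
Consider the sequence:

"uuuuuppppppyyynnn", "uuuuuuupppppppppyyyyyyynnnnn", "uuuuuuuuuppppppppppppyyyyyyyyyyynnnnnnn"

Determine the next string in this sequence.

Each string has the form u^{2n+3} p^{3n+3} y^{4n-1} n^{2n+1} (n = 1, 2, …).
Setting n = 4 gives 11, 15, 15, 9 characters in each block.

uuuuuuuuuuupppppppppppppppyyyyyyyyyyyyyyynnnnnnnnn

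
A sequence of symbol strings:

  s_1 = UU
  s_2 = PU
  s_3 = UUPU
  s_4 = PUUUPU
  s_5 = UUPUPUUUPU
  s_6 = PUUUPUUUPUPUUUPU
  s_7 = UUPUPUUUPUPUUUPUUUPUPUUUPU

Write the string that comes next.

This is a Fibonacci-style word recurrence s(k) = s(k−2)·s(k−1): e.g. UU·PU = UUPU.
So term 8 is PUUUPUUUPUPUUUPU·UUPUPUUUPUPUUUPUUUPUPUUUPU.

PUUUPUUUPUPUUUPUUUPUPUUUPUPUUUPUUUPUPUUUPU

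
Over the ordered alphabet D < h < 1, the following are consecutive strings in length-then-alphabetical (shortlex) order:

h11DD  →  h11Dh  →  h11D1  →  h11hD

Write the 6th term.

h11h1

Stepping forward 2 times from h11hD: h11hD → h11hh, then the target.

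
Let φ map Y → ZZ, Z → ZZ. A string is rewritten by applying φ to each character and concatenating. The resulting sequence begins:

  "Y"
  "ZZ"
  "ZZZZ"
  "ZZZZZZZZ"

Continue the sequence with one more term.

ZZZZZZZZZZZZZZZZ

Apply φ to ZZZZZZZZ symbol by symbol: Z→ZZ, Z→ZZ, Z→ZZ, Z→ZZ, Z→ZZ, Z→ZZ, Z→ZZ, Z→ZZ; joined: ZZ ZZ ZZ ZZ ZZ ZZ ZZ ZZ.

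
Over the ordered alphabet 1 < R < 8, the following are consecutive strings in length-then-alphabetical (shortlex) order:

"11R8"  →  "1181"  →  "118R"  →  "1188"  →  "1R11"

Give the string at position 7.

1R18

Continuing the enumeration 2 steps past 1R11: 1R11 → 1R1R → (answer).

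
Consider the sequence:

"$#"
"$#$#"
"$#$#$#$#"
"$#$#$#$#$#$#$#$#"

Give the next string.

Each string is two copies of the previous one concatenated.
Doubling $#$#$#$#$#$#$#$#:

$#$#$#$#$#$#$#$#$#$#$#$#$#$#$#$#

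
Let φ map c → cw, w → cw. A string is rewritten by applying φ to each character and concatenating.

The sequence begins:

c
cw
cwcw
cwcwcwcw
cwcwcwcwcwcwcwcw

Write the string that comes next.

Rewriting the 16 symbols of cwcwcwcwcwcwcwcw one by one yields cw cw cw cw cw cw cw cw cw cw cw cw cw cw cw cw; concatenated:

cwcwcwcwcwcwcwcwcwcwcwcwcwcwcwcw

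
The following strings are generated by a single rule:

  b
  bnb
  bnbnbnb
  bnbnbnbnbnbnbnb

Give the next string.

bnbnbnbnbnbnbnbnbnbnbnbnbnbnbnb

Every step duplicates the string with 'n' between the halves.
So the next term is two copies of bnbnbnbnbnbnbnb with 'n' between the halves.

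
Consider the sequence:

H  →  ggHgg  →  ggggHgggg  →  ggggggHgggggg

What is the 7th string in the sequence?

Every step adds gg to the front and gg to the end of the previous string.
From ggggggHgggggg, 3 further steps: ggggggHgggggg → ggggggggHgggggggg → ggggggggggHgggggggggg → (answer).

ggggggggggggHgggggggggggg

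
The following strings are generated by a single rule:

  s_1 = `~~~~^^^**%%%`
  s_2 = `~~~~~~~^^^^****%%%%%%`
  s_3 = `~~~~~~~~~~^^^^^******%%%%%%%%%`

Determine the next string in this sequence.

Reading off run lengths: ~ runs 4, 7, 10; ^ runs 3, 4, 5; * runs 2, 4, 6; % runs 3, 6, 9 — each is linear in n (n = 1, 2, …).
Setting n = 4 gives 13, 6, 8, 12 characters in each block.

~~~~~~~~~~~~~^^^^^^********%%%%%%%%%%%%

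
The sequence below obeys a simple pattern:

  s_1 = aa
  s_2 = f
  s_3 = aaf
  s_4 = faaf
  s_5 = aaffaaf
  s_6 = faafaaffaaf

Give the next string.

aaffaaffaafaaffaaf

This is a Fibonacci-style word recurrence s(k) = s(k−2)·s(k−1): e.g. aa·f = aaf.
Continuing: aaffaaf · faafaaffaaf gives term 7.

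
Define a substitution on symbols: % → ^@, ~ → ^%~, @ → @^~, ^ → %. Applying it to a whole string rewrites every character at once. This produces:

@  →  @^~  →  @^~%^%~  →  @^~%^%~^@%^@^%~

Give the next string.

Replace each of the 15 characters of @^~%^%~^@%^@^%~ in place — @^~ % ^%~ ^@ % ^@ ^%~ % @^~ ^@ % @^~ % ^@ ^%~ — and concatenate.

@^~%^%~^@%^@^%~%@^~^@%@^~%^@^%~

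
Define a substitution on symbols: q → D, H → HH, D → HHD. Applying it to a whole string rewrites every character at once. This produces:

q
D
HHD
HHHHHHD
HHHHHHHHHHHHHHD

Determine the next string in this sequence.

Rewriting the 15 symbols of HHHHHHHHHHHHHHD one by one yields HH HH HH HH HH HH HH HH HH HH HH HH HH HH HHD; concatenated:

HHHHHHHHHHHHHHHHHHHHHHHHHHHHHHD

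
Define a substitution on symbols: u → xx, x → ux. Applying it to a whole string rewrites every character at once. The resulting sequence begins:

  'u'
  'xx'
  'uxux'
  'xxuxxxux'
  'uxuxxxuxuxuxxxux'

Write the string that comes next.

xxuxxxuxuxuxxxuxxxuxxxuxuxuxxxux

φ(uxuxxxuxuxuxxxux) expands symbol-by-symbol to xx ux xx ux ux ux xx ux xx ux xx ux ux ux xx ux; joining the 16 pieces gives the next term.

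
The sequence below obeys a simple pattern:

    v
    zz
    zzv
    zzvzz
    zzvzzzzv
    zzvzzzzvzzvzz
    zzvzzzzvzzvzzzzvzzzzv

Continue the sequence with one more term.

zzvzzzzvzzvzzzzvzzzzvzzvzzzzvzzvzz

This is a Fibonacci-style word recurrence s(k) = s(k−1)·s(k−2): e.g. zz·v = zzv.
Continuing: zzvzzzzvzzvzzzzvzzzzv · zzvzzzzvzzvzz gives term 8.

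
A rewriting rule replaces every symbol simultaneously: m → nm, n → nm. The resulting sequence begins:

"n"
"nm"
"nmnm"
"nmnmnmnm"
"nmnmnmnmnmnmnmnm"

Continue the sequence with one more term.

φ(nmnmnmnmnmnmnmnm) expands symbol-by-symbol to nm nm nm nm nm nm nm nm nm nm nm nm nm nm nm nm; joining the 16 pieces gives the next term.

nmnmnmnmnmnmnmnmnmnmnmnmnmnmnmnm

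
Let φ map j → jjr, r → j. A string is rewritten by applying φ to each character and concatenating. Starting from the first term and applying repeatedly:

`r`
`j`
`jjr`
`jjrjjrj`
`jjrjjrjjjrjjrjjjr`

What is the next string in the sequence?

Rewriting the 17 symbols of jjrjjrjjjrjjrjjjr one by one yields jjr jjr j jjr jjr j jjr jjr jjr j jjr jjr j jjr jjr jjr j; concatenated:

jjrjjrjjjrjjrjjjrjjrjjrjjjrjjrjjjrjjrjjrj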